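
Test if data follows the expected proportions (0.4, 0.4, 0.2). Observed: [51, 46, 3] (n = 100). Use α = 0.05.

Expected: [40.0, 40.0, 20.0]. χ² = 18.375. df = 2, critical = 5.991. Reject H₀.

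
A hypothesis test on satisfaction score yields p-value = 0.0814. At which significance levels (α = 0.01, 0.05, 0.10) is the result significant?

p = 0.0814. Significant at: α = 0.1.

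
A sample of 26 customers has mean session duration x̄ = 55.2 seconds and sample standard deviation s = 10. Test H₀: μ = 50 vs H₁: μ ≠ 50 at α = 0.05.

t = (x̄ - μ₀)/(s/√n) = (55.2 - 50)/(10/√26) = 2.651. df = 25, critical t = ±2.06. Reject H₀.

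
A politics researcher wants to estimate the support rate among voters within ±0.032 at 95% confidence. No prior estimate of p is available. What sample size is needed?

Conservative approach: use p = 0.5 (maximizes p(1-p) = 0.25). n = z²(0.25)/E² = 1.96²×0.25/0.032² = 937.9 → n = 938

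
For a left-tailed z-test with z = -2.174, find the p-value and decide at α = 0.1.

p = P(Z < -2.174) = Φ(-2.174) ≈ 0.0149. Since p < 0.1, reject H₀ (significant) at α = 0.1.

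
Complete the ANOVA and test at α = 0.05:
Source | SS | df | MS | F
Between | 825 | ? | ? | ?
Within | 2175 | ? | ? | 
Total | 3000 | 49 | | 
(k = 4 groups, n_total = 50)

df_between = 3, df_within = 46. MS_between = 275.0, MS_within = 47.28. F = 5.816, F_crit ≈ 2.807. Reject H₀.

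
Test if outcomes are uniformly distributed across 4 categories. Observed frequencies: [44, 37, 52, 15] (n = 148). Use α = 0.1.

Expected = 37 each. χ² = Σ(O-E)²/E = 20.486. df = 3, critical value = 6.251. Reject H₀.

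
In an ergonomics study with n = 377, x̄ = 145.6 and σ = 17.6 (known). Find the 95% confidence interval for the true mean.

CI = x̄ ± z*(σ/√n) = 145.6 ± 1.96(17.6/√377) = 145.6 ± 1.78 = (143.82, 147.38)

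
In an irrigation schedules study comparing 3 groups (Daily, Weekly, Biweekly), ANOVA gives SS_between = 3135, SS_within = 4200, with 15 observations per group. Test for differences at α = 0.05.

df_between = 2, df_within = 42. F = MS_between/MS_within = 1567.5/100.0 = 15.675. F_crit ≈ 3.22. Reject H₀. At least one mean differs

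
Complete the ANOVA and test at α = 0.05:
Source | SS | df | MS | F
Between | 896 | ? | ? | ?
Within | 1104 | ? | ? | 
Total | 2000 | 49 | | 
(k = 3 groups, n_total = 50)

df_between = 2, df_within = 47. MS_between = 448.0, MS_within = 23.49. F = 19.072, F_crit ≈ 3.195. Reject H₀.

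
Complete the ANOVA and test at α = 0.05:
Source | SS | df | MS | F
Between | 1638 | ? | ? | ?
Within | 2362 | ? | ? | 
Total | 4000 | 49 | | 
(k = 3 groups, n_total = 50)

df_between = 2, df_within = 47. MS_between = 819.0, MS_within = 50.26. F = 16.297, F_crit ≈ 3.195. Reject H₀.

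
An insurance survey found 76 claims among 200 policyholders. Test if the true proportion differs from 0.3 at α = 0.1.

p̂ = 0.38, p₀ = 0.3. z = (p̂ - p₀)/√(p₀(1-p₀)/n) = 2.469. Critical: ±1.645. Reject H₀.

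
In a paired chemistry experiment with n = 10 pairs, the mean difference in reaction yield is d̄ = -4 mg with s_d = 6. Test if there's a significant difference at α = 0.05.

t = d̄/(s_d/√n) = -4/(6/√10) = -2.108. df = 9, critical t = ±2.262. Fail to reject H₀.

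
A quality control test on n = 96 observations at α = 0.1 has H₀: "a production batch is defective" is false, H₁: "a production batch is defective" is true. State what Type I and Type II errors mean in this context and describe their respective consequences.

Type I (false positive): concluding that a production batch is defective when it is not — scrapping a good batch — wasted material and cost for no reason. Type II (false negative): failing to conclude that a production batch is defective when it is — shipping a defective batch — faulty products reach customers. Which is costlier depends on domain priorities and is a judgement call rather than a statistical fact.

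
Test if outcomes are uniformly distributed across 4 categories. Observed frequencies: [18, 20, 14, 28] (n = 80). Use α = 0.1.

Expected = 20 each. χ² = Σ(O-E)²/E = 5.2. df = 3, critical value = 6.251. Fail to reject H₀.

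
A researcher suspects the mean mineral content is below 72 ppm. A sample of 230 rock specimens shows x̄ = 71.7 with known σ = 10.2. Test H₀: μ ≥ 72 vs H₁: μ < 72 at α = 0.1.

z = -0.446. Critical value: -1.28. Fail to reject H₀.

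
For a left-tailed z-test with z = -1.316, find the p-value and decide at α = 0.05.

p = P(Z < -1.316) = Φ(-1.316) ≈ 0.0941. Since p ≥ 0.05, fail to reject H₀ (not significant) at α = 0.05.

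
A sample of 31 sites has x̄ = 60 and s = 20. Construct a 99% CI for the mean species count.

CI = x̄ ± t*(s/√n) = 60 ± 2.75(20/√31) = (50.12, 69.88)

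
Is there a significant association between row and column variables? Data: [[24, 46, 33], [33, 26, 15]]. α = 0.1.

χ² = 9.223. df = 2, critical = 4.605. Reject H₀. Variables are dependent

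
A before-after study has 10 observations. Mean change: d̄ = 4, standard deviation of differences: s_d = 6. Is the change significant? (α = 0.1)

t = d̄/(s_d/√n) = 4/(6/√10) = 2.108. df = 9, critical t = ±1.833. Reject H₀.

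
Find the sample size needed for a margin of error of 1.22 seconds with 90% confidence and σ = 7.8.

n = (z*σ/E)² = (1.645×7.8/1.22)² = 110.6 → n = 111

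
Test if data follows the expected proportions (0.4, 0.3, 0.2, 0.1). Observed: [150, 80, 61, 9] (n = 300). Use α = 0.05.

Expected: [120.0, 90.0, 60.0, 30.0]. χ² = 23.328. df = 3, critical = 7.815. Reject H₀.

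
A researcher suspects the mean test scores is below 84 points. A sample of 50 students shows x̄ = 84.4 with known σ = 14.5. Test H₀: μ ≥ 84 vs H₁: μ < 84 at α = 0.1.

z = 0.195. Critical value: -1.28. Fail to reject H₀.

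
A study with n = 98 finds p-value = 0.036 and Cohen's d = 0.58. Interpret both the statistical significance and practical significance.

Statistically significant (p = 0.036 < 0.05). Cohen's d = 0.58 indicates a medium effect size. Both statistical and practical significance should be considered.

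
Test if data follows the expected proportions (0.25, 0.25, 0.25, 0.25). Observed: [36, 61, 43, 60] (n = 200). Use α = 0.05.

Expected: [50.0, 50.0, 50.0, 50.0]. χ² = 9.32. df = 3, critical = 7.815. Reject H₀.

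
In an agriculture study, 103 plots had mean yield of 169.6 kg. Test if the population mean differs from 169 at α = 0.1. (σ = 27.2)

z = (x̄ - μ₀)/(σ/√n) = (169.6 - 169)/(27.2/√103) = 0.224. Critical value: ±1.645. Since |0.224| ≤ 1.645, Fail to reject H₀.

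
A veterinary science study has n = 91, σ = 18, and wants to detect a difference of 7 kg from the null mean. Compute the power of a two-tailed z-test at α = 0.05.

SE = σ/√n = 18/√91 = 1.887. Non-centrality λ = d/SE = 7/1.887 = 3.71. Power ≈ Φ(λ - z_{α/2}) = Φ(3.71 - 1.96) = Φ(1.75) = 0.96.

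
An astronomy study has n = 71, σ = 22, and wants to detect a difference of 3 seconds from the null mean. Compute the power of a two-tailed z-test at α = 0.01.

SE = σ/√n = 22/√71 = 2.611. Non-centrality λ = d/SE = 3/2.611 = 1.149. Power ≈ Φ(λ - z_{α/2}) = Φ(1.149 - 2.576) = Φ(-1.427) = 0.077.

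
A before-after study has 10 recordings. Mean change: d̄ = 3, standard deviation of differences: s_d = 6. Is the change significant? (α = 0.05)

t = d̄/(s_d/√n) = 3/(6/√10) = 1.581. df = 9, critical t = ±2.262. Fail to reject H₀.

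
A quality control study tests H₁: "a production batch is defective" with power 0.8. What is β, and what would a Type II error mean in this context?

β = 1 - power = 1 - 0.8 = 0.2. A Type II error is failing to reject H₀ when H₀ is false (false negative) — here, failing to conclude that a production batch is defective when in fact it is true. Consequence: shipping a defective batch — faulty products reach customers.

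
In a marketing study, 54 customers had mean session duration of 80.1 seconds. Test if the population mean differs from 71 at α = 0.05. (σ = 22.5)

z = (x̄ - μ₀)/(σ/√n) = (80.1 - 71)/(22.5/√54) = 2.972. Critical value: ±1.96. Since |2.972| > 1.96, Reject H₀.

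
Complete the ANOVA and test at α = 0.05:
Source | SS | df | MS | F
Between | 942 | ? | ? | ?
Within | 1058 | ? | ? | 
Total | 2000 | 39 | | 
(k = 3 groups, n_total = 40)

df_between = 2, df_within = 37. MS_between = 471.0, MS_within = 28.59. F = 16.472, F_crit ≈ 3.252. Reject H₀.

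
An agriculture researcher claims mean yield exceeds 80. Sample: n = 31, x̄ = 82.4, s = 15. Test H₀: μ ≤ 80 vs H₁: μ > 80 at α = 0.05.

t = (82.4 - 80)/(15/√31) = 0.891, df = 30. Critical t = 1.697. Fail to reject H₀.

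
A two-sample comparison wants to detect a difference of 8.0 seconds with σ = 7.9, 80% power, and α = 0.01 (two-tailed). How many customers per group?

n per group = 2(z_α/2 + z_β)²σ²/d² = 2×(2.576 + 0.84)²×7.9²/8.0² = 22.8 → n = 23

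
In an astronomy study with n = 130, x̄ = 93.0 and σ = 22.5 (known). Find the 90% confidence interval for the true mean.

CI = x̄ ± z*(σ/√n) = 93.0 ± 1.645(22.5/√130) = 93.0 ± 3.25 = (89.75, 96.25)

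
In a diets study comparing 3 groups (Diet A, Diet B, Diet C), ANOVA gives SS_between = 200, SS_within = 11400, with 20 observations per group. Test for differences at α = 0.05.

df_between = 2, df_within = 57. F = MS_between/MS_within = 100.0/200.0 = 0.5. F_crit ≈ 3.159. Fail to reject H₀.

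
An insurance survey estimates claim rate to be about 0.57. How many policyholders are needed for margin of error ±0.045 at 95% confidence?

n = z²p(1-p)/E² = 1.96²×0.57×0.43/0.045² = 465.0 → n = 465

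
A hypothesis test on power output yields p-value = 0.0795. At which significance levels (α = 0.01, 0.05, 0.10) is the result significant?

p = 0.0795. Significant at: α = 0.1.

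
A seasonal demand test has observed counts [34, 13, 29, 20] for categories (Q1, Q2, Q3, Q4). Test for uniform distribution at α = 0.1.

Expected = 24 each. χ² = Σ(O-E)²/E = 10.917. df = 3, critical value = 6.251. Reject H₀.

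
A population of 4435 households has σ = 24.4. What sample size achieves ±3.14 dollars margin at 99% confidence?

Without FPC: n₀ = (2.576×24.4/3.14)² = 400.693. With FPC: n = n₀N/(n₀+N-1) = 367.6 → n = 368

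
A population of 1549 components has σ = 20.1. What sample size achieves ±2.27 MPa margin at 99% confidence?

Without FPC: n₀ = (2.576×20.1/2.27)² = 520.274. With FPC: n = n₀N/(n₀+N-1) = 389.7 → n = 390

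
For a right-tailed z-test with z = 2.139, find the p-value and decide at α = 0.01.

p = P(Z > 2.139) = 1 - Φ(2.139) ≈ 0.0162. Since p ≥ 0.01, fail to reject H₀ (not significant) at α = 0.01.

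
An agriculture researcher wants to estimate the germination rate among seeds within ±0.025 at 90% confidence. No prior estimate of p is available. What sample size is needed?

Conservative approach: use p = 0.5 (maximizes p(1-p) = 0.25). n = z²(0.25)/E² = 1.645²×0.25/0.025² = 1082.4 → n = 1083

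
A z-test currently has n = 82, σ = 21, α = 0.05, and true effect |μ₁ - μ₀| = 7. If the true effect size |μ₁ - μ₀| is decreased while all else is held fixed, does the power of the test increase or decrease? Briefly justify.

Power decreases: a smaller true effect decreases the non-centrality λ = |μ₁ - μ₀|/(σ/√n).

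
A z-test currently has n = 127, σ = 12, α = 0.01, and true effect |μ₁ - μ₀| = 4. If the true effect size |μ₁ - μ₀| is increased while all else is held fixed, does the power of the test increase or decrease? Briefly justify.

Power increases: a larger true effect increases the non-centrality λ = |μ₁ - μ₀|/(σ/√n).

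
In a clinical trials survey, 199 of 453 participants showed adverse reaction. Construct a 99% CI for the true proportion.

p̂ = 0.439. CI = p̂ ± z*√(p̂(1-p̂)/n) = (0.379, 0.499)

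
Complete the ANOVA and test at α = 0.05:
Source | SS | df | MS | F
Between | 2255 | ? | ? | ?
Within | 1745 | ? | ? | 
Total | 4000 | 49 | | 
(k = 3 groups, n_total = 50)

df_between = 2, df_within = 47. MS_between = 1127.5, MS_within = 37.13. F = 30.368, F_crit ≈ 3.195. Reject H₀.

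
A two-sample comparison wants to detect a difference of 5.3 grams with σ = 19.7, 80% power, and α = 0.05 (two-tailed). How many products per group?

n per group = 2(z_α/2 + z_β)²σ²/d² = 2×(1.96 + 0.84)²×19.7²/5.3² = 216.6 → n = 217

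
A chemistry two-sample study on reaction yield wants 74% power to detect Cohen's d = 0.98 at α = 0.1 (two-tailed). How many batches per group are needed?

z_{α/2} = 1.645, z_β = Φ⁻¹(0.74) = 0.643. For large effect (d = 0.98): n per group = 2(z_{α/2} + z_β)²/d² = 2(1.645 + 0.643)²/0.98² = 10.9 → 11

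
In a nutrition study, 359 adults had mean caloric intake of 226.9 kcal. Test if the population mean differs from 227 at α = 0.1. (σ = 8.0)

z = (x̄ - μ₀)/(σ/√n) = (226.9 - 227)/(8.0/√359) = -0.237. Critical value: ±1.645. Since |-0.237| ≤ 1.645, Fail to reject H₀.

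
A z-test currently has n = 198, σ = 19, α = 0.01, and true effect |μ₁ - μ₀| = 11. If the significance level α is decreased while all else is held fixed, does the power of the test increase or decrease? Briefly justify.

Power decreases: a smaller α raises the critical value, so less of the H₁ sampling distribution falls in the rejection region.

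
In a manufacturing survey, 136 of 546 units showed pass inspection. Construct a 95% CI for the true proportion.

p̂ = 0.249. CI = p̂ ± z*√(p̂(1-p̂)/n) = (0.213, 0.285)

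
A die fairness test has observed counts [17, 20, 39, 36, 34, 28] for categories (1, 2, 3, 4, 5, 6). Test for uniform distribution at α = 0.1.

Expected = 29 each. χ² = Σ(O-E)²/E = 13.793. df = 5, critical value = 9.236. Reject H₀.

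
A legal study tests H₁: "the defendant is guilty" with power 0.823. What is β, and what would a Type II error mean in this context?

β = 1 - power = 1 - 0.823 = 0.177. A Type II error is failing to reject H₀ when H₀ is false (false negative) — here, failing to conclude that the defendant is guilty when in fact it is true. Consequence: acquitting a guilty person.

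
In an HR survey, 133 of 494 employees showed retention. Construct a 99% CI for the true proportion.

p̂ = 0.269. CI = p̂ ± z*√(p̂(1-p̂)/n) = (0.218, 0.321)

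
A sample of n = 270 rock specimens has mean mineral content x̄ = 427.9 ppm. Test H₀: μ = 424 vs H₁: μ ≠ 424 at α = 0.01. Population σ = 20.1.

z = (x̄ - μ₀)/(σ/√n) = (427.9 - 424)/(20.1/√270) = 3.188. Critical value: ±2.576. Since |3.188| > 2.576, Reject H₀.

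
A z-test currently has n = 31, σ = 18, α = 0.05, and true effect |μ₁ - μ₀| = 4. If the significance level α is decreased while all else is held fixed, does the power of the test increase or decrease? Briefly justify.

Power decreases: a smaller α raises the critical value, so less of the H₁ sampling distribution falls in the rejection region.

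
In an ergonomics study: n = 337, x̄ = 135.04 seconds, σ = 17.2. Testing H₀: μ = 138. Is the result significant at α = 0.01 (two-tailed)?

z = (135.04 - 138)/(17.2/√337) = -3.159. Since |z| > 2.576, significant at α = 0.01.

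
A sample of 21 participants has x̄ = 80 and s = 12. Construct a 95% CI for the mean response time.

CI = x̄ ± t*(s/√n) = 80 ± 2.086(12/√21) = (74.54, 85.46)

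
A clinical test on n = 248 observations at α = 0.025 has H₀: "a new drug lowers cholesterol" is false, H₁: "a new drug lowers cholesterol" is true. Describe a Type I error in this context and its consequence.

Type I error: rejecting H₀ when it is true — concluding that a new drug lowers cholesterol when in fact it is not. Consequence: approving an ineffective drug — patients take a useless medication and may skip effective alternatives.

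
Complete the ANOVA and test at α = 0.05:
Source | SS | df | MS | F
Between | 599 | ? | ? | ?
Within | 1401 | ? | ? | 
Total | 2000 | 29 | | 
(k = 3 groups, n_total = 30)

df_between = 2, df_within = 27. MS_between = 299.5, MS_within = 51.89. F = 5.772, F_crit ≈ 3.354. Reject H₀.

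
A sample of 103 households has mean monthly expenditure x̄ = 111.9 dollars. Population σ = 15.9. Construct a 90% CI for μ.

CI = x̄ ± z*(σ/√n) = 111.9 ± 1.645(15.9/√103) = 111.9 ± 2.58 = (109.32, 114.48)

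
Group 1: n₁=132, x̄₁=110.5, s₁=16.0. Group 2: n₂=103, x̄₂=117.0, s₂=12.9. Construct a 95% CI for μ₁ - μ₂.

Difference = -6.5. SE = √(16.0²/132 + 12.9²/103) = 1.885. CI = (-10.2, -2.8)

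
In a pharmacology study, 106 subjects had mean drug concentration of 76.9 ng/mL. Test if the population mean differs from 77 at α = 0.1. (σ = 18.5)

z = (x̄ - μ₀)/(σ/√n) = (76.9 - 77)/(18.5/√106) = -0.056. Critical value: ±1.645. Since |-0.056| ≤ 1.645, Fail to reject H₀.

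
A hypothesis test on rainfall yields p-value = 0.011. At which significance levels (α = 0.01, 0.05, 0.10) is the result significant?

p = 0.011. Significant at: α = 0.05, 0.1.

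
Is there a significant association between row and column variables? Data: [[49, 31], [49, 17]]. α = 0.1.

χ² = 2.766. df = 1, critical = 2.706. Reject H₀. Variables are dependent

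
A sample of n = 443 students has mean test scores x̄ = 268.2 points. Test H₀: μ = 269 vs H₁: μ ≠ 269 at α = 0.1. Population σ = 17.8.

z = (x̄ - μ₀)/(σ/√n) = (268.2 - 269)/(17.8/√443) = -0.946. Critical value: ±1.645. Since |-0.946| ≤ 1.645, Fail to reject H₀.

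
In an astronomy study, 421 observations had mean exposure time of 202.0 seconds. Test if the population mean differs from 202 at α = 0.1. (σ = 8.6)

z = (x̄ - μ₀)/(σ/√n) = (202.0 - 202)/(8.6/√421) = 0.0. Critical value: ±1.645. Since |0.0| ≤ 1.645, Fail to reject H₀.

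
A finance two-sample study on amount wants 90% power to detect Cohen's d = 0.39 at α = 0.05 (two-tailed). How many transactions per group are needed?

z_{α/2} = 1.96, z_β = Φ⁻¹(0.9) = 1.282. For small effect (d = 0.39): n per group = 2(z_{α/2} + z_β)²/d² = 2(1.96 + 1.282)²/0.39² = 138.2 → 139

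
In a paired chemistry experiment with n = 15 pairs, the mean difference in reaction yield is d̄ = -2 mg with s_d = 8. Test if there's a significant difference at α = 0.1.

t = d̄/(s_d/√n) = -2/(8/√15) = -0.968. df = 14, critical t = ±1.761. Fail to reject H₀.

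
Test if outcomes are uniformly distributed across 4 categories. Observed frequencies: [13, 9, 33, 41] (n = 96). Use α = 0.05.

Expected = 24 each. χ² = Σ(O-E)²/E = 29.833. df = 3, critical value = 7.815. Reject H₀.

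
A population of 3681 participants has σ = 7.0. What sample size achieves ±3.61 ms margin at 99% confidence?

Without FPC: n₀ = (2.576×7.0/3.61)² = 24.95. With FPC: n = n₀N/(n₀+N-1) = 24.8 → n = 25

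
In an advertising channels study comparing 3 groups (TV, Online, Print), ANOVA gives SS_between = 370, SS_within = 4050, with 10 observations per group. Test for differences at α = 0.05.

df_between = 2, df_within = 27. F = MS_between/MS_within = 185.0/150.0 = 1.233. F_crit ≈ 3.354. Fail to reject H₀.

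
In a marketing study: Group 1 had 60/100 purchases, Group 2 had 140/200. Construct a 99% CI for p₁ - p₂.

p̂₁ = 0.6, p̂₂ = 0.7. Difference = -0.1. CI = (-0.251, 0.051)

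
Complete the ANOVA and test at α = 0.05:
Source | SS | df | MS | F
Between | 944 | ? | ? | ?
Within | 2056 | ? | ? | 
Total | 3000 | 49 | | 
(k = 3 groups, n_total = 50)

df_between = 2, df_within = 47. MS_between = 472.0, MS_within = 43.74. F = 10.79, F_crit ≈ 3.195. Reject H₀.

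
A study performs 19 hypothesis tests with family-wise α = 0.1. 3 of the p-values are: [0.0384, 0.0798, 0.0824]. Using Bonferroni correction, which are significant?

Bonferroni α = 0.1/19 = 0.00526. None of the given p-values are significant.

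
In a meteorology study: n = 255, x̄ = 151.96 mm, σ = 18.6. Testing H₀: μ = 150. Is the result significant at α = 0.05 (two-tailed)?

z = (151.96 - 150)/(18.6/√255) = 1.683. Since |z| ≤ 1.96, not significant at α = 0.05.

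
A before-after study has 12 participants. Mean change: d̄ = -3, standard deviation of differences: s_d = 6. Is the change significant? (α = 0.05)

t = d̄/(s_d/√n) = -3/(6/√12) = -1.732. df = 11, critical t = ±2.201. Fail to reject H₀.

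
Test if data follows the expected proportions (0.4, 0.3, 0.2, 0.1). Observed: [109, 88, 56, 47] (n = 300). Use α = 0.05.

Expected: [120.0, 90.0, 60.0, 30.0]. χ² = 10.953. df = 3, critical = 7.815. Reject H₀.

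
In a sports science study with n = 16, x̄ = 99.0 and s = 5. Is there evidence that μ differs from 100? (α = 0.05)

t = (x̄ - μ₀)/(s/√n) = (99.0 - 100)/(5/√16) = -0.8. df = 15, critical t = ±2.131. Fail to reject H₀.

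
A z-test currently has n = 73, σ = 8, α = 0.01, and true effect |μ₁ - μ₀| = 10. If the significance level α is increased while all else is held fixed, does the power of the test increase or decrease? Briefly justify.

Power increases: a larger α lowers the critical value, so more of the H₁ sampling distribution falls in the rejection region.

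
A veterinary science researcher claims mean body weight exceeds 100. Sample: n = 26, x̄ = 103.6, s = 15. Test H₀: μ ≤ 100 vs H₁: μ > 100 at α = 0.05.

t = (103.6 - 100)/(15/√26) = 1.224, df = 25. Critical t = 1.708. Fail to reject H₀.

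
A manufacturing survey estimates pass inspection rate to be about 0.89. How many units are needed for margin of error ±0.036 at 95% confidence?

n = z²p(1-p)/E² = 1.96²×0.89×0.11/0.036² = 290.2 → n = 291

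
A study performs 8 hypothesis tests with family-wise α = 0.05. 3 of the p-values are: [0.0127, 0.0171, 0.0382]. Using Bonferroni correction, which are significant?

Bonferroni α = 0.05/8 = 0.00625. None of the given p-values are significant.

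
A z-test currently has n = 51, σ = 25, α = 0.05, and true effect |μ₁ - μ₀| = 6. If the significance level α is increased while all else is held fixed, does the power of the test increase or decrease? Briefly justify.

Power increases: a larger α lowers the critical value, so more of the H₁ sampling distribution falls in the rejection region.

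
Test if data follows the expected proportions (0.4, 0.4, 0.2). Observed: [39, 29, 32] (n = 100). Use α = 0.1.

Expected: [40.0, 40.0, 20.0]. χ² = 10.25. df = 2, critical = 4.605. Reject H₀.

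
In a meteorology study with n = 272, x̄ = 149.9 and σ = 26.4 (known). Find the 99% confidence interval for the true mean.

CI = x̄ ± z*(σ/√n) = 149.9 ± 2.576(26.4/√272) = 149.9 ± 4.12 = (145.78, 154.02)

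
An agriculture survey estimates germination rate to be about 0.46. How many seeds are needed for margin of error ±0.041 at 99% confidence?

n = z²p(1-p)/E² = 2.576²×0.46×0.54/0.041² = 980.6 → n = 981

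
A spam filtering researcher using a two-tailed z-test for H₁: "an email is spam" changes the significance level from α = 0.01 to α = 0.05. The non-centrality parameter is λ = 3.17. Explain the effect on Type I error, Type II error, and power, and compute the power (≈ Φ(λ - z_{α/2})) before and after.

Increasing α from 0.01 to 0.05:
• Type I error rate increases (α is the Type I rate by definition).
• Critical value moves from z_{α/2} = 2.576 to 1.96, so power = Φ(λ - z_{α/2}) goes from Φ(3.17 - 2.576) = 0.724 to Φ(3.17 - 1.96) = 0.887.
• Type II error rate β = 1 - power therefore decreases (0.276 → 0.113).
Appropriate when false negatives are costly — here, a spam email lands in the inbox.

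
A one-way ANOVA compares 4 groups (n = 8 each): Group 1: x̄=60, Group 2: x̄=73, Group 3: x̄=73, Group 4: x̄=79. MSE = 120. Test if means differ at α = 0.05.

Grand mean = 71.25. SS_between = 1542.0, MS_between = 514.0. F = 4.283, F_crit ≈ 2.947. Reject H₀.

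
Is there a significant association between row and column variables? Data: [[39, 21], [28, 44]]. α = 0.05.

χ² = 8.927. df = 1, critical = 3.841. Reject H₀. Variables are dependent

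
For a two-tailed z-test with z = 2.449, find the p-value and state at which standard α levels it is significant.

p = 2·P(Z > |2.449|) = 2·(1 - Φ(2.449)) ≈ 0.0143. Significant at α = 0.1; Significant at α = 0.05.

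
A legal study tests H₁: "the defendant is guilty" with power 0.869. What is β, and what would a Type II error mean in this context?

β = 1 - power = 1 - 0.869 = 0.131. A Type II error is failing to reject H₀ when H₀ is false (false negative) — here, failing to conclude that the defendant is guilty when in fact it is true. Consequence: acquitting a guilty person.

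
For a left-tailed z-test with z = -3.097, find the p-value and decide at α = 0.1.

p = P(Z < -3.097) = Φ(-3.097) ≈ 0.001. Since p < 0.1, reject H₀ (significant) at α = 0.1.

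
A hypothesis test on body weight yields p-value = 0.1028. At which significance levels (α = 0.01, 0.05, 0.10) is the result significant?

p = 0.1028. Not significant at any of the given levels.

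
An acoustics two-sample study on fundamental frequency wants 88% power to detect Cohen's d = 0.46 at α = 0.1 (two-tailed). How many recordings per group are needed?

z_{α/2} = 1.645, z_β = Φ⁻¹(0.88) = 1.175. For small effect (d = 0.46): n per group = 2(z_{α/2} + z_β)²/d² = 2(1.645 + 1.175)²/0.46² = 75.2 → 76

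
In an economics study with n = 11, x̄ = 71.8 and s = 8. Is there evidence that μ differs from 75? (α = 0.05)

t = (x̄ - μ₀)/(s/√n) = (71.8 - 75)/(8/√11) = -1.327. df = 10, critical t = ±2.228. Fail to reject H₀.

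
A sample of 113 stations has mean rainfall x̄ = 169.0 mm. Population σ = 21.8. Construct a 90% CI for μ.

CI = x̄ ± z*(σ/√n) = 169.0 ± 1.645(21.8/√113) = 169.0 ± 3.37 = (165.63, 172.37)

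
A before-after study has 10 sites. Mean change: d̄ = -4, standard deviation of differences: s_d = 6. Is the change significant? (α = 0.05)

t = d̄/(s_d/√n) = -4/(6/√10) = -2.108. df = 9, critical t = ±2.262. Fail to reject H₀.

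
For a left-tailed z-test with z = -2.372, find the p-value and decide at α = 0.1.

p = P(Z < -2.372) = Φ(-2.372) ≈ 0.0088. Since p < 0.1, reject H₀ (significant) at α = 0.1.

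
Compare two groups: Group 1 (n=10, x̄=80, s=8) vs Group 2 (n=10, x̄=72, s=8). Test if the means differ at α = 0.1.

Pooled sp = 8.0. t = 2.236, df = 18. Critical t = ±1.734. Reject H₀.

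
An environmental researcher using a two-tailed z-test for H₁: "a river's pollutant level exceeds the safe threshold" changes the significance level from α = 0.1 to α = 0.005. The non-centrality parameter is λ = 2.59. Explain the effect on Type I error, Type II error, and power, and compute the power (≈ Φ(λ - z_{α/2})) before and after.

Decreasing α from 0.1 to 0.005:
• Type I error rate decreases (α is the Type I rate by definition).
• Critical value moves from z_{α/2} = 1.645 to 2.807, so power = Φ(λ - z_{α/2}) goes from Φ(2.59 - 1.645) = 0.828 to Φ(2.59 - 2.807) = 0.414.
• Type II error rate β = 1 - power therefore increases (0.172 → 0.586).
Appropriate when false positives are costly — here, shutting down a compliant factory unnecessarily.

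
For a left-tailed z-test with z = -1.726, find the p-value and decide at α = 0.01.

p = P(Z < -1.726) = Φ(-1.726) ≈ 0.0422. Since p ≥ 0.01, fail to reject H₀ (not significant) at α = 0.01.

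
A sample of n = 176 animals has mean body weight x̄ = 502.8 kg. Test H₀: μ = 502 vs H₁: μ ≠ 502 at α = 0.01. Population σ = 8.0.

z = (x̄ - μ₀)/(σ/√n) = (502.8 - 502)/(8.0/√176) = 1.327. Critical value: ±2.576. Since |1.327| ≤ 2.576, Fail to reject H₀.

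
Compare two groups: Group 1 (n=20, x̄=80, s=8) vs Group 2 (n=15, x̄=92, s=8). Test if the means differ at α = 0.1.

Pooled sp = 8.0. t = -4.392, df = 33. Critical t = ±1.692. Reject H₀.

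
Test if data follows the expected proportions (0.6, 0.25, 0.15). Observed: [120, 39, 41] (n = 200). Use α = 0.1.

Expected: [120.0, 50.0, 30.0]. χ² = 6.453. df = 2, critical = 4.605. Reject H₀.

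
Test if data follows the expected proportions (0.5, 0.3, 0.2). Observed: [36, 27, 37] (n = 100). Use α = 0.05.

Expected: [50.0, 30.0, 20.0]. χ² = 18.67. df = 2, critical = 5.991. Reject H₀.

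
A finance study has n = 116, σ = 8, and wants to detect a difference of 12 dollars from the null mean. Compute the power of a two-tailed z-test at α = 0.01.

SE = σ/√n = 8/√116 = 0.743. Non-centrality λ = d/SE = 12/0.743 = 16.155. Power ≈ Φ(λ - z_{α/2}) = Φ(16.155 - 2.576) = Φ(13.579) = 1.0.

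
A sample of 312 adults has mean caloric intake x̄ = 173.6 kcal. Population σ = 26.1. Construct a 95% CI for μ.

CI = x̄ ± z*(σ/√n) = 173.6 ± 1.96(26.1/√312) = 173.6 ± 2.9 = (170.7, 176.5)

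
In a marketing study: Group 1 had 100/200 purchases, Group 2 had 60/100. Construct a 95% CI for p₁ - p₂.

p̂₁ = 0.5, p̂₂ = 0.6. Difference = -0.1. CI = (-0.218, 0.018)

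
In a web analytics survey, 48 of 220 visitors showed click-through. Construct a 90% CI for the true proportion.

p̂ = 0.218. CI = p̂ ± z*√(p̂(1-p̂)/n) = (0.172, 0.264)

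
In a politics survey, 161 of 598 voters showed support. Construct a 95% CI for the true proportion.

p̂ = 0.269. CI = p̂ ± z*√(p̂(1-p̂)/n) = (0.234, 0.305)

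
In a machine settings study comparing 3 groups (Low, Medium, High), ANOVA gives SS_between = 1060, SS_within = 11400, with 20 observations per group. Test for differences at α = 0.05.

df_between = 2, df_within = 57. F = MS_between/MS_within = 530.0/200.0 = 2.65. F_crit ≈ 3.159. Fail to reject H₀.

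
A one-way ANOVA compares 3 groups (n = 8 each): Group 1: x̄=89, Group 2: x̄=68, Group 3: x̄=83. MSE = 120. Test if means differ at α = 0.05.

Grand mean = 80.0. SS_between = 1872.0, MS_between = 936.0. F = 7.8, F_crit ≈ 3.467. Reject H₀.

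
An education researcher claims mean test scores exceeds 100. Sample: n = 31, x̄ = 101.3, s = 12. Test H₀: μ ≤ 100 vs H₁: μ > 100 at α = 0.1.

t = (101.3 - 100)/(12/√31) = 0.603, df = 30. Critical t = 1.31. Fail to reject H₀.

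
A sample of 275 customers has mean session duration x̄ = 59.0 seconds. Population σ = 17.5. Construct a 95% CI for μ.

CI = x̄ ± z*(σ/√n) = 59.0 ± 1.96(17.5/√275) = 59.0 ± 2.07 = (56.93, 61.07)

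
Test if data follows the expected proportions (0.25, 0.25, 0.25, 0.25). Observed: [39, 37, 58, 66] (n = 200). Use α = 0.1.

Expected: [50.0, 50.0, 50.0, 50.0]. χ² = 12.2. df = 3, critical = 6.251. Reject H₀.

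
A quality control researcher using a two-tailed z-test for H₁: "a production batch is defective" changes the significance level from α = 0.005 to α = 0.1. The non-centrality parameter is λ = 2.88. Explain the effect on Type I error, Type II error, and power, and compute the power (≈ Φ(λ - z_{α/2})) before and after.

Increasing α from 0.005 to 0.1:
• Type I error rate increases (α is the Type I rate by definition).
• Critical value moves from z_{α/2} = 2.807 to 1.645, so power = Φ(λ - z_{α/2}) goes from Φ(2.88 - 2.807) = 0.529 to Φ(2.88 - 1.645) = 0.892.
• Type II error rate β = 1 - power therefore decreases (0.471 → 0.108).
Appropriate when false negatives are costly — here, shipping a defective batch — faulty products reach customers.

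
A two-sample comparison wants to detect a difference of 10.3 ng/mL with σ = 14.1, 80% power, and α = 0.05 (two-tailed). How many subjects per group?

n per group = 2(z_α/2 + z_β)²σ²/d² = 2×(1.96 + 0.84)²×14.1²/10.3² = 29.4 → n = 30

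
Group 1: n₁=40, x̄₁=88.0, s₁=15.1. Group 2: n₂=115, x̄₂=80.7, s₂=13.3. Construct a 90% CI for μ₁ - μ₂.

Difference = 7.3. SE = √(15.1²/40 + 13.3²/115) = 2.69. CI = (2.87, 11.73)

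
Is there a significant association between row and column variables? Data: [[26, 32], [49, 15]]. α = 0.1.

χ² = 12.938. df = 1, critical = 2.706. Reject H₀. Variables are dependent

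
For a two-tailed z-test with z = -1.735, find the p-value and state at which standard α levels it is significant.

p = 2·P(Z > |-1.735|) = 2·(1 - Φ(1.735)) ≈ 0.0827. Significant at α = 0.1.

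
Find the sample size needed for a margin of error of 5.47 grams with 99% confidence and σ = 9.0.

n = (z*σ/E)² = (2.576×9.0/5.47)² = 18.0 → n = 18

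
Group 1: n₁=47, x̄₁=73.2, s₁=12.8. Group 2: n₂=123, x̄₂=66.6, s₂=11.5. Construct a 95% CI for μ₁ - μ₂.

Difference = 6.6. SE = √(12.8²/47 + 11.5²/123) = 2.136. CI = (2.41, 10.79)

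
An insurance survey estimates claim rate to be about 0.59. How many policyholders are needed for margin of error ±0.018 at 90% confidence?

n = z²p(1-p)/E² = 1.645²×0.59×0.41/0.018² = 2020.3 → n = 2021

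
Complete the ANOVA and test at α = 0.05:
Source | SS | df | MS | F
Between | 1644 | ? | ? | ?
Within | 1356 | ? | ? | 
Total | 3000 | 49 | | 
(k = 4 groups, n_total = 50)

df_between = 3, df_within = 46. MS_between = 548.0, MS_within = 29.48. F = 18.59, F_crit ≈ 2.807. Reject H₀.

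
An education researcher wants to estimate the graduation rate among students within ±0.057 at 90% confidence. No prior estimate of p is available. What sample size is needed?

Conservative approach: use p = 0.5 (maximizes p(1-p) = 0.25). n = z²(0.25)/E² = 1.645²×0.25/0.057² = 208.2 → n = 209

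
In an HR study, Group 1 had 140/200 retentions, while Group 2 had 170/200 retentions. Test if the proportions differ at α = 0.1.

p̂₁ = 0.7, p̂₂ = 0.85, pooled p̂ = 0.775. z = -3.592. Critical: ±1.645. Reject H₀.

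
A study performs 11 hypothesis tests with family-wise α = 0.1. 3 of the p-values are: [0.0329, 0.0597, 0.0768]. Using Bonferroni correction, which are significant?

Bonferroni α = 0.1/11 = 0.00909. None of the given p-values are significant.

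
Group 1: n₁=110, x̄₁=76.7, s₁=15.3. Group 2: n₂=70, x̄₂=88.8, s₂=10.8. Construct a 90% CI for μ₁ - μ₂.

Difference = -12.1. SE = √(15.3²/110 + 10.8²/70) = 1.948. CI = (-15.3, -8.9)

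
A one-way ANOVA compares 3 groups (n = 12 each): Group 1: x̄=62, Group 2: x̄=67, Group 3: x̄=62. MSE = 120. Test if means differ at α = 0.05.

Grand mean = 63.67. SS_between = 200.0, MS_between = 100.0. F = 0.833, F_crit ≈ 3.285. Fail to reject H₀.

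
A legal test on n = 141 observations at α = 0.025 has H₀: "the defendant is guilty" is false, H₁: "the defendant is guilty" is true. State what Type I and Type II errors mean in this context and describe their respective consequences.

Type I (false positive): concluding that the defendant is guilty when it is not — convicting an innocent person. Type II (false negative): failing to conclude that the defendant is guilty when it is — acquitting a guilty person. Which is costlier depends on domain priorities and is a judgement call rather than a statistical fact.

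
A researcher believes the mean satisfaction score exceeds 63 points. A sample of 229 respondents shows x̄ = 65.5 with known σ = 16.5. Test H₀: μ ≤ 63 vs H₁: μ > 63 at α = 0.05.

z = 2.293. Critical value: 1.645. Reject H₀.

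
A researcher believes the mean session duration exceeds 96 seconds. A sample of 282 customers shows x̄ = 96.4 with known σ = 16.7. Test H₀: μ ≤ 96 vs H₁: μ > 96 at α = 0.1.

z = 0.402. Critical value: 1.28. Fail to reject H₀.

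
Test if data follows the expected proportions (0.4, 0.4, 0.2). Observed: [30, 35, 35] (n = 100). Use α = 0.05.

Expected: [40.0, 40.0, 20.0]. χ² = 14.375. df = 2, critical = 5.991. Reject H₀.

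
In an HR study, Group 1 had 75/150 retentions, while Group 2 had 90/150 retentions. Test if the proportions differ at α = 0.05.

p̂₁ = 0.5, p̂₂ = 0.6, pooled p̂ = 0.55. z = -1.741. Critical: ±1.96. Fail to reject H₀.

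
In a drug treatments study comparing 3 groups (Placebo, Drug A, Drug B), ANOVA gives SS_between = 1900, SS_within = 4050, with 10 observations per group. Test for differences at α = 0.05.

df_between = 2, df_within = 27. F = MS_between/MS_within = 950.0/150.0 = 6.333. F_crit ≈ 3.354. Reject H₀. At least one mean differs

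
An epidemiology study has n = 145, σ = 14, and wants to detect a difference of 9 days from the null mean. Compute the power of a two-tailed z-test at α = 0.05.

SE = σ/√n = 14/√145 = 1.163. Non-centrality λ = d/SE = 9/1.163 = 7.741. Power ≈ Φ(λ - z_{α/2}) = Φ(7.741 - 1.96) = Φ(5.781) = 1.0.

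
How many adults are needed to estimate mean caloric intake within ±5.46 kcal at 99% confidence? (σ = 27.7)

n = (z*σ/E)² = (2.576×27.7/5.46)² = 170.8 → n = 171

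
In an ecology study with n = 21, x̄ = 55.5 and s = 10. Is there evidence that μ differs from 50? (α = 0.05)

t = (x̄ - μ₀)/(s/√n) = (55.5 - 50)/(10/√21) = 2.52. df = 20, critical t = ±2.086. Reject H₀.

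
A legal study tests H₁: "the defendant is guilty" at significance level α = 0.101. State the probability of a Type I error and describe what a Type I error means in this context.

P(Type I error) = α = 0.101. A Type I error is rejecting H₀ when H₀ is actually true (false positive) — here, concluding that the defendant is guilty when in fact this is not the case. Consequence: convicting an innocent person.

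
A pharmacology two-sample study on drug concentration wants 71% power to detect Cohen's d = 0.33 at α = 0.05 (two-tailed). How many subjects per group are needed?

z_{α/2} = 1.96, z_β = Φ⁻¹(0.71) = 0.553. For small effect (d = 0.33): n per group = 2(z_{α/2} + z_β)²/d² = 2(1.96 + 0.553)²/0.33² = 116.0 → 116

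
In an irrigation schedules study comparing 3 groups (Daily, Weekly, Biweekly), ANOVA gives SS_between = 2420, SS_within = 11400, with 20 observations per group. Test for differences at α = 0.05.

df_between = 2, df_within = 57. F = MS_between/MS_within = 1210.0/200.0 = 6.05. F_crit ≈ 3.159. Reject H₀. At least one mean differs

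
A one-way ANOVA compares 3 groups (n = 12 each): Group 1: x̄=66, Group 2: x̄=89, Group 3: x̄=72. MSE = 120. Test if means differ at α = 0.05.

Grand mean = 75.67. SS_between = 3416.0, MS_between = 1708.0. F = 14.233, F_crit ≈ 3.285. Reject H₀.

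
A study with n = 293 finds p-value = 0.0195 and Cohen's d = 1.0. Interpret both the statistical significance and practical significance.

Statistically significant (p = 0.0195 < 0.05). Cohen's d = 1.0 indicates a large effect size. Both statistical and practical significance should be considered.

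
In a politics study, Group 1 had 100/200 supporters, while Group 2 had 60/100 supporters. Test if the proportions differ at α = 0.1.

p̂₁ = 0.5, p̂₂ = 0.6, pooled p̂ = 0.533. z = -1.637. Critical: ±1.645. Fail to reject H₀.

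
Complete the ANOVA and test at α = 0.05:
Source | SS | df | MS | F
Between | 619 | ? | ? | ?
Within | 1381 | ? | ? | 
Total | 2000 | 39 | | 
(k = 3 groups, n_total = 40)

df_between = 2, df_within = 37. MS_between = 309.5, MS_within = 37.32. F = 8.292, F_crit ≈ 3.252. Reject H₀.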